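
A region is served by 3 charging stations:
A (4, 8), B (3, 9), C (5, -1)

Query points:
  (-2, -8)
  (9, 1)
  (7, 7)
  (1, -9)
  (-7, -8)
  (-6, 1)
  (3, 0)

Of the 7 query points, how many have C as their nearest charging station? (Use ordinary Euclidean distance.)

(-2, -8) — d² to each: A:292, B:314, C:98 → nearest is C
(9, 1) — d² to each: A:74, B:100, C:20 → nearest is C
(7, 7) — d² to each: A:10, B:20, C:68 → nearest is A
(1, -9) — d² to each: A:298, B:328, C:80 → nearest is C
(-7, -8) — d² to each: A:377, B:389, C:193 → nearest is C
(-6, 1) — d² to each: A:149, B:145, C:125 → nearest is C
(3, 0) — d² to each: A:65, B:81, C:5 → nearest is C
6 of the 7 points have C as nearest.

6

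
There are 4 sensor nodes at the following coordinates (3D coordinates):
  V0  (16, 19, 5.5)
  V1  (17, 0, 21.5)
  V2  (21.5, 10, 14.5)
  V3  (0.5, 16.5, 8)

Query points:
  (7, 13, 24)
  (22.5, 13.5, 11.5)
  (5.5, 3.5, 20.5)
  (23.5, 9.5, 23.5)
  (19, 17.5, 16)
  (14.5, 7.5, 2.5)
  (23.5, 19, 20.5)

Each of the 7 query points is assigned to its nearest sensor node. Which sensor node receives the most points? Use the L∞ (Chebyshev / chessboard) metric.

V2

(7, 13, 24) — d to each: V0:18.5, V1:13, V2:14.5, V3:16 → nearest is V1
(22.5, 13.5, 11.5) — d to each: V0:6.5, V1:13.5, V2:3.5, V3:22 → nearest is V2
(5.5, 3.5, 20.5) — d to each: V0:15.5, V1:11.5, V2:16, V3:13 → nearest is V1
(23.5, 9.5, 23.5) — d to each: V0:18, V1:9.5, V2:9, V3:23 → nearest is V2
(19, 17.5, 16) — d to each: V0:10.5, V1:17.5, V2:7.5, V3:18.5 → nearest is V2
(14.5, 7.5, 2.5) — d to each: V0:11.5, V1:19, V2:12, V3:14 → nearest is V0
(23.5, 19, 20.5) — d to each: V0:15, V1:19, V2:9, V3:23 → nearest is V2
Tally — V0:1, V1:2, V2:4. V2 captures the most (4).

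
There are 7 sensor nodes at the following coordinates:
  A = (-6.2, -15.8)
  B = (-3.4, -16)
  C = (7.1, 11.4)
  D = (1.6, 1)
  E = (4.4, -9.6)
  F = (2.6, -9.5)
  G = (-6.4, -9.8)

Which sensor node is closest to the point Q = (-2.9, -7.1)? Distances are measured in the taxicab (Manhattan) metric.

G

d(Q,A) = |-2.9−(-6.2)| + |-7.1−(-15.8)| = 3.3 + 8.7 = 12
d(Q,B) = |-2.9−(-3.4)| + |-7.1−(-16)| = 0.5 + 8.9 = 9.4
d(Q,C) = |-2.9−7.1| + |-7.1−11.4| = 10 + 18.5 = 28.5
d(Q,D) = |-2.9−1.6| + |-7.1−1| = 4.5 + 8.1 = 12.6
d(Q,E) = |-2.9−4.4| + |-7.1−(-9.6)| = 7.3 + 2.5 = 9.8
d(Q,F) = |-2.9−2.6| + |-7.1−(-9.5)| = 5.5 + 2.4 = 7.9
d(Q,G) = |-2.9−(-6.4)| + |-7.1−(-9.8)| = 3.5 + 2.7 = 6.2
The smallest is to G, so Q lies in the Voronoi region of G.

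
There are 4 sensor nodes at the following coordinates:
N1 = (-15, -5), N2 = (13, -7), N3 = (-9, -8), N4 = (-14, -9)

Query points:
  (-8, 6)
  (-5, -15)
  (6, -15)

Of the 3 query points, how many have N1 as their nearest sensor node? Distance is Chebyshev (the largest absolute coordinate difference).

(-8, 6) — d to each: N1:11, N2:21, N3:14, N4:15 → nearest is N1
(-5, -15) — d to each: N1:10, N2:18, N3:7, N4:9 → nearest is N3
(6, -15) — d to each: N1:21, N2:8, N3:15, N4:20 → nearest is N2
1 of the 3 points has N1 as nearest.

1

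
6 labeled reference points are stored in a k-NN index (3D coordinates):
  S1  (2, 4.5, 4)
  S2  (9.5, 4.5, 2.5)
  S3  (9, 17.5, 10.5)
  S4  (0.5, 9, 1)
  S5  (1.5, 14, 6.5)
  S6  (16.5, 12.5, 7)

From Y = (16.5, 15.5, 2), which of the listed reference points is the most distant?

Compare squared distances (the ordering matches that of the actual distances):
|YS1|² = 210.25 + 121 + 4 = 335.25
|YS2|² = 49 + 121 + 0.25 = 170.25
|YS3|² = 56.25 + 4 + 72.25 = 132.5
|YS4|² = 256 + 42.25 + 1 = 299.25
|YS5|² = 225 + 2.25 + 20.25 = 247.5
|YS6|² = 0 + 9 + 25 = 34
The largest is to S1.

S1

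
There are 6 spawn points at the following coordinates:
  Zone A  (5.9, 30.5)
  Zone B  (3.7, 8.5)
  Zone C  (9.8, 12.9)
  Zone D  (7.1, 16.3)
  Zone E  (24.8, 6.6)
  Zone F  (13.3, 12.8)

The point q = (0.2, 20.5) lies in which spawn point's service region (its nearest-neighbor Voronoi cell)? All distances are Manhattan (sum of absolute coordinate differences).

Zone D

d(q, Zone A) = |0.2−5.9| + |20.5−30.5| = 5.7 + 10 = 15.7
d(q, Zone B) = |0.2−3.7| + |20.5−8.5| = 3.5 + 12 = 15.5
d(q, Zone C) = |0.2−9.8| + |20.5−12.9| = 9.6 + 7.6 = 17.2
d(q, Zone D) = |0.2−7.1| + |20.5−16.3| = 6.9 + 4.2 = 11.1
d(q, Zone E) = |0.2−24.8| + |20.5−6.6| = 24.6 + 13.9 = 38.5
d(q, Zone F) = |0.2−13.3| + |20.5−12.8| = 13.1 + 7.7 = 20.8
The smallest is to Zone D, so q lies in the Voronoi region of Zone D.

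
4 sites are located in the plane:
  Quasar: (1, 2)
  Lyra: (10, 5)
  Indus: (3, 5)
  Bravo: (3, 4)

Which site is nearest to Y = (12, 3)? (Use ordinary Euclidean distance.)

Squared Euclidean distances:
d²(Y, Quasar) = (12−1)² + (3−2)² = 121 + 1 = 122
d²(Y, Lyra) = (12−10)² + (3−5)² = 4 + 4 = 8
d²(Y, Indus) = (12−3)² + (3−5)² = 81 + 4 = 85
d²(Y, Bravo) = (12−3)² + (3−4)² = 81 + 1 = 82
Lyra is nearest.

Lyra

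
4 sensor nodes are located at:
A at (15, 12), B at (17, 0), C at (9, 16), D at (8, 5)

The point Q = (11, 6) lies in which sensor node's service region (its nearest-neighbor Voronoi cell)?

D

Since √ is increasing, it suffices to compare squared distances:
|QA|² = (11−15)² + (6−12)² = 16 + 36 = 52
|QB|² = (11−17)² + (6−0)² = 36 + 36 = 72
|QC|² = (11−9)² + (6−16)² = 4 + 100 = 104
|QD|² = (11−8)² + (6−5)² = 9 + 1 = 10
The smallest is to D, so Q lies in the Voronoi region of D.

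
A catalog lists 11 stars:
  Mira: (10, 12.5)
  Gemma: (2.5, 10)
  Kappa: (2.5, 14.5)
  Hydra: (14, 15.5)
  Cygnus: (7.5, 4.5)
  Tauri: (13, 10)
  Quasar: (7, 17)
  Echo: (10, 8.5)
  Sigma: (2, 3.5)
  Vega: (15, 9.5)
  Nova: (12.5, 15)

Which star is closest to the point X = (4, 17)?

Kappa

Squared Euclidean distances:
d²(X, Mira) = (4−10)² + (17−12.5)² = 36 + 20.25 = 56.25
d²(X, Gemma) = (4−2.5)² + (17−10)² = 2.25 + 49 = 51.25
d²(X, Kappa) = (4−2.5)² + (17−14.5)² = 2.25 + 6.25 = 8.5
d²(X, Hydra) = (4−14)² + (17−15.5)² = 100 + 2.25 = 102.25
d²(X, Cygnus) = (4−7.5)² + (17−4.5)² = 12.25 + 156.25 = 168.5
d²(X, Tauri) = (4−13)² + (17−10)² = 81 + 49 = 130
d²(X, Quasar) = (4−7)² + (17−17)² = 9 + 0 = 9
d²(X, Echo) = (4−10)² + (17−8.5)² = 36 + 72.25 = 108.25
d²(X, Sigma) = (4−2)² + (17−3.5)² = 4 + 182.25 = 186.25
d²(X, Vega) = (4−15)² + (17−9.5)² = 121 + 56.25 = 177.25
d²(X, Nova) = (4−12.5)² + (17−15)² = 72.25 + 4 = 76.25
The smallest is to Kappa, so X lies in the Voronoi region of Kappa.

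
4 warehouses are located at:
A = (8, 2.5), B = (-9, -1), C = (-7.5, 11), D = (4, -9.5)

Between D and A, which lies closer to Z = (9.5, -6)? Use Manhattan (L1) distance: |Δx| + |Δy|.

d(Z,D) = |9.5−4| + |-6−(-9.5)| = 5.5 + 3.5 = 9
d(Z,A) = |9.5−8| + |-6−2.5| = 1.5 + 8.5 = 10
9 < 10, so D is closer.

D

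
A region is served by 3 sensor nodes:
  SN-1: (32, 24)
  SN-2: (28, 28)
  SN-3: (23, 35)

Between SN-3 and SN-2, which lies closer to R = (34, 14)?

SN-2

Compare squared distances:
d²(R, SN-3) = (34−23)² + (14−35)² = 121 + 441 = 562
d²(R, SN-2) = (34−28)² + (14−28)² = 36 + 196 = 232
562 > 232, so SN-2 is closer.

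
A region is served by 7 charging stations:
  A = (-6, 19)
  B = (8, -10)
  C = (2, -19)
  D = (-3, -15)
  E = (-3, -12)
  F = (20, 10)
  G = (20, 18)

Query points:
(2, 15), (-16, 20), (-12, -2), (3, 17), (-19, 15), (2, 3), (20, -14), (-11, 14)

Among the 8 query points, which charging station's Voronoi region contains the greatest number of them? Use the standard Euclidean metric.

(2, 15) — d² to each: A:80, B:661, C:1156, D:925, E:754, F:349, G:333 → nearest is A
(-16, 20) — d² to each: A:101, B:1476, C:1845, D:1394, E:1193, F:1396, G:1300 → nearest is A
(-12, -2) — d² to each: A:477, B:464, C:485, D:250, E:181, F:1168, G:1424 → nearest is E
(3, 17) — d² to each: A:85, B:754, C:1297, D:1060, E:877, F:338, G:290 → nearest is A
(-19, 15) — d² to each: A:185, B:1354, C:1597, D:1156, E:985, F:1546, G:1530 → nearest is A
(2, 3) — d² to each: A:320, B:205, C:484, D:349, E:250, F:373, G:549 → nearest is B
(20, -14) — d² to each: A:1765, B:160, C:349, D:530, E:533, F:576, G:1024 → nearest is B
(-11, 14) — d² to each: A:50, B:937, C:1258, D:905, E:740, F:977, G:977 → nearest is A
Tally — A:5, B:2, E:1. A captures the most (5).

A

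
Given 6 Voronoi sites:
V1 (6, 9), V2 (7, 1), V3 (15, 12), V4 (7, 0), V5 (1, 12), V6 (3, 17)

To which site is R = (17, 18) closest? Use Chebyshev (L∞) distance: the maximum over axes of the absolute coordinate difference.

V3

d(R,V1) = max(11, 9) = 11
d(R,V2) = max(10, 17) = 17
d(R,V3) = max(2, 6) = 6
d(R,V4) = max(10, 18) = 18
d(R,V5) = max(16, 6) = 16
d(R,V6) = max(14, 1) = 14
The smallest is to V3, so R lies in the Voronoi region of V3.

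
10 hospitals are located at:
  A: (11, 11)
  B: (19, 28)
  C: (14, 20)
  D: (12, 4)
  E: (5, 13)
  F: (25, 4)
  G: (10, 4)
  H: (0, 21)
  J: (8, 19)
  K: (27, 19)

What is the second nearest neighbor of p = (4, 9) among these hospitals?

Since √ is increasing, it suffices to compare squared distances:
|pA|² = (4−11)² + (9−11)² = 49 + 4 = 53
|pB|² = (4−19)² + (9−28)² = 225 + 361 = 586
|pC|² = (4−14)² + (9−20)² = 100 + 121 = 221
|pD|² = (4−12)² + (9−4)² = 64 + 25 = 89
|pE|² = (4−5)² + (9−13)² = 1 + 16 = 17
|pF|² = (4−25)² + (9−4)² = 441 + 25 = 466
|pG|² = (4−10)² + (9−4)² = 36 + 25 = 61
|pH|² = (4−0)² + (9−21)² = 16 + 144 = 160
|pJ|² = (4−8)² + (9−19)² = 16 + 100 = 116
|pK|² = (4−27)² + (9−19)² = 529 + 100 = 629
Sorted ascending: E, A, G, … — the second-nearest is A.

A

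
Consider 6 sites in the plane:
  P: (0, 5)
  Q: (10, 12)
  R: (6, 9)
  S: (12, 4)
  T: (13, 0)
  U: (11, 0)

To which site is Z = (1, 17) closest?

R

Since √ is increasing, it suffices to compare squared distances:
|ZP|² = 1 + 144 = 145
|ZQ|² = 81 + 25 = 106
|ZR|² = 25 + 64 = 89
|ZS|² = 121 + 169 = 290
|ZT|² = 144 + 289 = 433
|ZU|² = 100 + 289 = 389
R is nearest.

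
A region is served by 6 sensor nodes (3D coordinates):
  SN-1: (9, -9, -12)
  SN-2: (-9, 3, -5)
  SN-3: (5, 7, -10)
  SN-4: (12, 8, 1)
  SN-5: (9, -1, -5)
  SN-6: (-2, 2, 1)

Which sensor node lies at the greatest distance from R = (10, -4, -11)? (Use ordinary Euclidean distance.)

Squared Euclidean distances:
d²(R, SN-1) = (10−9)² + (-4−(-9))² + (-11−(-12))² = 1 + 25 + 1 = 27
d²(R, SN-2) = (10−(-9))² + (-4−3)² + (-11−(-5))² = 361 + 49 + 36 = 446
d²(R, SN-3) = (10−5)² + (-4−7)² + (-11−(-10))² = 25 + 121 + 1 = 147
d²(R, SN-4) = (10−12)² + (-4−8)² + (-11−1)² = 4 + 144 + 144 = 292
d²(R, SN-5) = (10−9)² + (-4−(-1))² + (-11−(-5))² = 1 + 9 + 36 = 46
d²(R, SN-6) = (10−(-2))² + (-4−2)² + (-11−1)² = 144 + 36 + 144 = 324
The largest is to SN-2.

SN-2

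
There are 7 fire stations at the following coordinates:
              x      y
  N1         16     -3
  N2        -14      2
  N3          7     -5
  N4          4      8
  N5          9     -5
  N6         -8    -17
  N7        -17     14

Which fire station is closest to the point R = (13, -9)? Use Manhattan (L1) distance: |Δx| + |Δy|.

d(R,N1) = |13−16| + |-9−(-3)| = 3 + 6 = 9
d(R,N2) = |13−(-14)| + |-9−2| = 27 + 11 = 38
d(R,N3) = |13−7| + |-9−(-5)| = 6 + 4 = 10
d(R,N4) = |13−4| + |-9−8| = 9 + 17 = 26
d(R,N5) = |13−9| + |-9−(-5)| = 4 + 4 = 8
d(R,N6) = |13−(-8)| + |-9−(-17)| = 21 + 8 = 29
d(R,N7) = |13−(-17)| + |-9−14| = 30 + 23 = 53
N5 is nearest.

N5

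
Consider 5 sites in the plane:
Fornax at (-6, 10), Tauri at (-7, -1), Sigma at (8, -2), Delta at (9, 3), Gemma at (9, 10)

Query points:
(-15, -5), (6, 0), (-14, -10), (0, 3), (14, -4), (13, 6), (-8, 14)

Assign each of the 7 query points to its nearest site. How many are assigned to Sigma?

2

(-15, -5) — d² to each: Fornax:306, Tauri:80, Sigma:538, Delta:640, Gemma:801 → nearest is Tauri
(6, 0) — d² to each: Fornax:244, Tauri:170, Sigma:8, Delta:18, Gemma:109 → nearest is Sigma
(-14, -10) — d² to each: Fornax:464, Tauri:130, Sigma:548, Delta:698, Gemma:929 → nearest is Tauri
(0, 3) — d² to each: Fornax:85, Tauri:65, Sigma:89, Delta:81, Gemma:130 → nearest is Tauri
(14, -4) — d² to each: Fornax:596, Tauri:450, Sigma:40, Delta:74, Gemma:221 → nearest is Sigma
(13, 6) — d² to each: Fornax:377, Tauri:449, Sigma:89, Delta:25, Gemma:32 → nearest is Delta
(-8, 14) — d² to each: Fornax:20, Tauri:226, Sigma:512, Delta:410, Gemma:305 → nearest is Fornax
2 of the 7 points have Sigma as nearest.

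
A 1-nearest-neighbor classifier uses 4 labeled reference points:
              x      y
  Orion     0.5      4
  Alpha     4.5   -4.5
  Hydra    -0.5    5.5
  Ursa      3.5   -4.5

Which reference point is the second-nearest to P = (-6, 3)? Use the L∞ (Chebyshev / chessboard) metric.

d(P, Orion) = max(6.5, 1) = 6.5
d(P, Alpha) = max(10.5, 7.5) = 10.5
d(P, Hydra) = max(5.5, 2.5) = 5.5
d(P, Ursa) = max(9.5, 7.5) = 9.5
Sorted ascending: Hydra, Orion, Ursa, … — the second-nearest is Orion.

Orion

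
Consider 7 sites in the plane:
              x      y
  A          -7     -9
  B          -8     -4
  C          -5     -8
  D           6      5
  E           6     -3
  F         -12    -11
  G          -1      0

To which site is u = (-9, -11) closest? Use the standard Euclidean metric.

Since √ is increasing, it suffices to compare squared distances:
|uA|² = (-9−(-7))² + (-11−(-9))² = 4 + 4 = 8
|uB|² = (-9−(-8))² + (-11−(-4))² = 1 + 49 = 50
|uC|² = (-9−(-5))² + (-11−(-8))² = 16 + 9 = 25
|uD|² = (-9−6)² + (-11−5)² = 225 + 256 = 481
|uE|² = (-9−6)² + (-11−(-3))² = 225 + 64 = 289
|uF|² = (-9−(-12))² + (-11−(-11))² = 9 + 0 = 9
|uG|² = (-9−(-1))² + (-11−0)² = 64 + 121 = 185
The smallest is to A, so u lies in the Voronoi region of A.

A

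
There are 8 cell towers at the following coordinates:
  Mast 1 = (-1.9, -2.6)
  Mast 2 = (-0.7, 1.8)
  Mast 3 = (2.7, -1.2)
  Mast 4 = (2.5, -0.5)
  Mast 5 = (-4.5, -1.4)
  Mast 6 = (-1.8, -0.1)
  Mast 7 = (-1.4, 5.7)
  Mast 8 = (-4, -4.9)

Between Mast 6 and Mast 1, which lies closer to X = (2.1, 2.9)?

Mast 6

Compare squared distances:
d²(X, Mast 6) = (2.1−(-1.8))² + (2.9−(-0.1))² = 15.21 + 9 = 24.21
d²(X, Mast 1) = (2.1−(-1.9))² + (2.9−(-2.6))² = 16 + 30.25 = 46.25
24.21 < 46.25, so Mast 6 is closer.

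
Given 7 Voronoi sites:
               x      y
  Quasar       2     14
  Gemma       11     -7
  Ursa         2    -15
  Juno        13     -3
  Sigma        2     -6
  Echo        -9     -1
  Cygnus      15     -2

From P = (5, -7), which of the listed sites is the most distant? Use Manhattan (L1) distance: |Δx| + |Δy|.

d(P, Quasar) = 3 + 21 = 24
d(P, Gemma) = 6 + 0 = 6
d(P, Ursa) = 3 + 8 = 11
d(P, Juno) = 8 + 4 = 12
d(P, Sigma) = 3 + 1 = 4
d(P, Echo) = 14 + 6 = 20
d(P, Cygnus) = 10 + 5 = 15
The largest is to Quasar.

Quasar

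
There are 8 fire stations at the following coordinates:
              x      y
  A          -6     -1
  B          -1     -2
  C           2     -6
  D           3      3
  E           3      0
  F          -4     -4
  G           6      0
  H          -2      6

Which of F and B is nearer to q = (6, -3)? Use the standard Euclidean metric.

B

Compare squared distances:
|qF|² = (6−(-4))² + (-3−(-4))² = 100 + 1 = 101
|qB|² = (6−(-1))² + (-3−(-2))² = 49 + 1 = 50
101 > 50, so B is closer.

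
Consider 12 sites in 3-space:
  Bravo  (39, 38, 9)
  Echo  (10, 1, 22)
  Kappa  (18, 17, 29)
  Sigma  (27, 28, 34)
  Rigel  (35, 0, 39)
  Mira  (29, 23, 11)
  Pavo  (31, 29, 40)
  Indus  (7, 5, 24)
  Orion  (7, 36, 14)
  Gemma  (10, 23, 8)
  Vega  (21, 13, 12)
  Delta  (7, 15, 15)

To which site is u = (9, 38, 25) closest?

Orion

Squared Euclidean distances:
d²(u, Bravo) = (9−39)² + (38−38)² + (25−9)² = 900 + 0 + 256 = 1156
d²(u, Echo) = (9−10)² + (38−1)² + (25−22)² = 1 + 1369 + 9 = 1379
d²(u, Kappa) = (9−18)² + (38−17)² + (25−29)² = 81 + 441 + 16 = 538
d²(u, Sigma) = (9−27)² + (38−28)² + (25−34)² = 324 + 100 + 81 = 505
d²(u, Rigel) = (9−35)² + (38−0)² + (25−39)² = 676 + 1444 + 196 = 2316
d²(u, Mira) = (9−29)² + (38−23)² + (25−11)² = 400 + 225 + 196 = 821
d²(u, Pavo) = (9−31)² + (38−29)² + (25−40)² = 484 + 81 + 225 = 790
d²(u, Indus) = (9−7)² + (38−5)² + (25−24)² = 4 + 1089 + 1 = 1094
d²(u, Orion) = (9−7)² + (38−36)² + (25−14)² = 4 + 4 + 121 = 129
d²(u, Gemma) = (9−10)² + (38−23)² + (25−8)² = 1 + 225 + 289 = 515
d²(u, Vega) = (9−21)² + (38−13)² + (25−12)² = 144 + 625 + 169 = 938
d²(u, Delta) = (9−7)² + (38−15)² + (25−15)² = 4 + 529 + 100 = 633
The smallest is to Orion, so u lies in the Voronoi region of Orion.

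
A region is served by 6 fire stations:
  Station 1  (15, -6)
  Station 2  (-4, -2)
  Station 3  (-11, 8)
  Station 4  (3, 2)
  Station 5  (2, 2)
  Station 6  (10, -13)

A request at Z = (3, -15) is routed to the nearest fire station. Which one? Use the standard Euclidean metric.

Station 6

Since √ is increasing, it suffices to compare squared distances:
d²(Z, Station 1) = (3−15)² + (-15−(-6))² = 144 + 81 = 225
d²(Z, Station 2) = (3−(-4))² + (-15−(-2))² = 49 + 169 = 218
d²(Z, Station 3) = (3−(-11))² + (-15−8)² = 196 + 529 = 725
d²(Z, Station 4) = (3−3)² + (-15−2)² = 0 + 289 = 289
d²(Z, Station 5) = (3−2)² + (-15−2)² = 1 + 289 = 290
d²(Z, Station 6) = (3−10)² + (-15−(-13))² = 49 + 4 = 53
Minimum is at Station 6.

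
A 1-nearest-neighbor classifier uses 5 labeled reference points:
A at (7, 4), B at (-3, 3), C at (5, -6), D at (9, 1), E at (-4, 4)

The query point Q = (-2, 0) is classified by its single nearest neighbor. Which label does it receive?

B

Since √ is increasing, it suffices to compare squared distances:
|QA|² = (-2−7)² + (0−4)² = 81 + 16 = 97
|QB|² = (-2−(-3))² + (0−3)² = 1 + 9 = 10
|QC|² = (-2−5)² + (0−(-6))² = 49 + 36 = 85
|QD|² = (-2−9)² + (0−1)² = 121 + 1 = 122
|QE|² = (-2−(-4))² + (0−4)² = 4 + 16 = 20
The smallest is to B, so Q lies in the Voronoi region of B.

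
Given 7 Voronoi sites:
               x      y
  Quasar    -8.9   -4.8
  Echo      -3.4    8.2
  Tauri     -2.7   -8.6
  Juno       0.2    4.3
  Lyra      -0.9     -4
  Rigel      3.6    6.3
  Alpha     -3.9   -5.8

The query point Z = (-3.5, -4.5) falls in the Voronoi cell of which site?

Since √ is increasing, it suffices to compare squared distances:
d²(Z, Quasar) = 29.16 + 0.09 = 29.25
d²(Z, Echo) = 0.01 + 161.29 = 161.3
d²(Z, Tauri) = 0.64 + 16.81 = 17.45
d²(Z, Juno) = 13.69 + 77.44 = 91.13
d²(Z, Lyra) = 6.76 + 0.25 = 7.01
d²(Z, Rigel) = 50.41 + 116.64 = 167.05
d²(Z, Alpha) = 0.16 + 1.69 = 1.85
Minimum is at Alpha.

Alpha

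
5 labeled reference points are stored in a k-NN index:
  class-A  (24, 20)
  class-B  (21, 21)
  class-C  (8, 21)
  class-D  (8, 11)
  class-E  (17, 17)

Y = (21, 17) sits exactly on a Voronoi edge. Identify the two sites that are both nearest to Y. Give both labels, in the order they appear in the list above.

Squared distances from Y to each site:
d²(Y, class-A) = (21−24)² + (17−20)² = 9 + 9 = 18
d²(Y, class-B) = (21−21)² + (17−21)² = 0 + 16 = 16
d²(Y, class-C) = (21−8)² + (17−21)² = 169 + 16 = 185
d²(Y, class-D) = (21−8)² + (17−11)² = 169 + 36 = 205
d²(Y, class-E) = (21−17)² + (17−17)² = 16 + 0 = 16
Y is equidistant from class-B and class-E (both at squared distance 16), and every other site is strictly farther — so Y lies on the class-B–class-E Voronoi edge.

class-B and class-E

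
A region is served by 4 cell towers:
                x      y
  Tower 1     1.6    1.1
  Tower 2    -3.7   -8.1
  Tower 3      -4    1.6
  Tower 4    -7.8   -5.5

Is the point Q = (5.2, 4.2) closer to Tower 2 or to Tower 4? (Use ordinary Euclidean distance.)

Compare squared distances:
d²(Q, Tower 2) = (5.2−(-3.7))² + (4.2−(-8.1))² = 79.21 + 151.29 = 230.5
d²(Q, Tower 4) = (5.2−(-7.8))² + (4.2−(-5.5))² = 169 + 94.09 = 263.09
230.5 < 263.09, so Tower 2 is closer.

Tower 2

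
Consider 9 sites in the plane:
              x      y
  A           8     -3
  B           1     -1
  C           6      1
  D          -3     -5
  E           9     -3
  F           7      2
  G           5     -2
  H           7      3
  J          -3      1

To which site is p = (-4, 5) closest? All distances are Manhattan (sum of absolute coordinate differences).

d(p,A) = 12 + 8 = 20
d(p,B) = 5 + 6 = 11
d(p,C) = 10 + 4 = 14
d(p,D) = 1 + 10 = 11
d(p,E) = 13 + 8 = 21
d(p,F) = 11 + 3 = 14
d(p,G) = 9 + 7 = 16
d(p,H) = 11 + 2 = 13
d(p,J) = 1 + 4 = 5
The smallest is to J, so p lies in the Voronoi region of J.

J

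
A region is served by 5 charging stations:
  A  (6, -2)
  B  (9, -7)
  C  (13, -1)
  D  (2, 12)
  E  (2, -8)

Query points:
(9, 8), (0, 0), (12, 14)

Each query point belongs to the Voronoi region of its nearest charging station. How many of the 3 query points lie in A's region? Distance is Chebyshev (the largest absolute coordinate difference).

(9, 8) — d to each: A:10, B:15, C:9, D:7, E:16 → nearest is D
(0, 0) — d to each: A:6, B:9, C:13, D:12, E:8 → nearest is A
(12, 14) — d to each: A:16, B:21, C:15, D:10, E:22 → nearest is D
1 of the 3 points has A as nearest.

1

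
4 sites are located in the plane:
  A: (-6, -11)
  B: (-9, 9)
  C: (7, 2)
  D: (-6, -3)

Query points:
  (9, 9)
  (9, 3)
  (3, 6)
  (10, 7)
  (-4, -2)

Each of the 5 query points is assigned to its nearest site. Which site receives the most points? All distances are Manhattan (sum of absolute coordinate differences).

C

(9, 9) — d to each: A:35, B:18, C:9, D:27 → nearest is C
(9, 3) — d to each: A:29, B:24, C:3, D:21 → nearest is C
(3, 6) — d to each: A:26, B:15, C:8, D:18 → nearest is C
(10, 7) — d to each: A:34, B:21, C:8, D:26 → nearest is C
(-4, -2) — d to each: A:11, B:16, C:15, D:3 → nearest is D
Tally — C:4, D:1. C captures the most (4).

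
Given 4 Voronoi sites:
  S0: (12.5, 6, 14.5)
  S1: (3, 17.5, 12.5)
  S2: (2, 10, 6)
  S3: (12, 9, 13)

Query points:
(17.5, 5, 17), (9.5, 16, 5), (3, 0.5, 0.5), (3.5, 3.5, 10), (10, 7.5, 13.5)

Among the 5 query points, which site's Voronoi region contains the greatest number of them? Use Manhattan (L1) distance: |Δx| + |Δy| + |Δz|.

(17.5, 5, 17) — d to each: S0:8.5, S1:31.5, S2:31.5, S3:13.5 → nearest is S0
(9.5, 16, 5) — d to each: S0:22.5, S1:15.5, S2:14.5, S3:17.5 → nearest is S2
(3, 0.5, 0.5) — d to each: S0:29, S1:29, S2:16, S3:30 → nearest is S2
(3.5, 3.5, 10) — d to each: S0:16, S1:17, S2:12, S3:17 → nearest is S2
(10, 7.5, 13.5) — d to each: S0:5, S1:18, S2:18, S3:4 → nearest is S3
Tally — S0:1, S2:3, S3:1. S2 captures the most (3).

S2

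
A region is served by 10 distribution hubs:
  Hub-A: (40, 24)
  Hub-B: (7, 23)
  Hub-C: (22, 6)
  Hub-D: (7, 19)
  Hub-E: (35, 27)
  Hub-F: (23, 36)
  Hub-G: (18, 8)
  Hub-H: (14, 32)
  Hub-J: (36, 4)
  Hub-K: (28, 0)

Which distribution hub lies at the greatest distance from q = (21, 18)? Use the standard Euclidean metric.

Compare squared distances (the ordering matches that of the actual distances):
d²(q, Hub-A) = (21−40)² + (18−24)² = 361 + 36 = 397
d²(q, Hub-B) = (21−7)² + (18−23)² = 196 + 25 = 221
d²(q, Hub-C) = (21−22)² + (18−6)² = 1 + 144 = 145
d²(q, Hub-D) = (21−7)² + (18−19)² = 196 + 1 = 197
d²(q, Hub-E) = (21−35)² + (18−27)² = 196 + 81 = 277
d²(q, Hub-F) = (21−23)² + (18−36)² = 4 + 324 = 328
d²(q, Hub-G) = (21−18)² + (18−8)² = 9 + 100 = 109
d²(q, Hub-H) = (21−14)² + (18−32)² = 49 + 196 = 245
d²(q, Hub-J) = (21−36)² + (18−4)² = 225 + 196 = 421
d²(q, Hub-K) = (21−28)² + (18−0)² = 49 + 324 = 373
The largest is to Hub-J.

Hub-J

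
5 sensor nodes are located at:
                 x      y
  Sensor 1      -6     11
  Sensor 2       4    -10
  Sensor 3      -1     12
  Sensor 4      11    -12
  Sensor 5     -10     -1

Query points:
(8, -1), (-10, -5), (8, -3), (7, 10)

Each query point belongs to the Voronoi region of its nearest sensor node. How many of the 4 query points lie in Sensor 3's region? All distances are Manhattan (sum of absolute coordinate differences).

(8, -1) — d to each: Sensor 1:26, Sensor 2:13, Sensor 3:22, Sensor 4:14, Sensor 5:18 → nearest is Sensor 2
(-10, -5) — d to each: Sensor 1:20, Sensor 2:19, Sensor 3:26, Sensor 4:28, Sensor 5:4 → nearest is Sensor 5
(8, -3) — d to each: Sensor 1:28, Sensor 2:11, Sensor 3:24, Sensor 4:12, Sensor 5:20 → nearest is Sensor 2
(7, 10) — d to each: Sensor 1:14, Sensor 2:23, Sensor 3:10, Sensor 4:26, Sensor 5:28 → nearest is Sensor 3
1 of the 4 points has Sensor 3 as nearest.

1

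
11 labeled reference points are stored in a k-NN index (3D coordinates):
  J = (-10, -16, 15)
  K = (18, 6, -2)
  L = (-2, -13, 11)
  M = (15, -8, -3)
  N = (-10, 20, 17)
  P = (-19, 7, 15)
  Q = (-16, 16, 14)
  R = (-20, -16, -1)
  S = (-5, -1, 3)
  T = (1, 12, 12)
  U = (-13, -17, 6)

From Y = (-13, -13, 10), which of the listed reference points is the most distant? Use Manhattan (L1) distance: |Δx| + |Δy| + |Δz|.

d(Y,J) = 3 + 3 + 5 = 11
d(Y,K) = 31 + 19 + 12 = 62
d(Y,L) = 11 + 0 + 1 = 12
d(Y,M) = 28 + 5 + 13 = 46
d(Y,N) = 3 + 33 + 7 = 43
d(Y,P) = 6 + 20 + 5 = 31
d(Y,Q) = 3 + 29 + 4 = 36
d(Y,R) = 7 + 3 + 11 = 21
d(Y,S) = 8 + 12 + 7 = 27
d(Y,T) = 14 + 25 + 2 = 41
d(Y,U) = 0 + 4 + 4 = 8
The largest is to K.

K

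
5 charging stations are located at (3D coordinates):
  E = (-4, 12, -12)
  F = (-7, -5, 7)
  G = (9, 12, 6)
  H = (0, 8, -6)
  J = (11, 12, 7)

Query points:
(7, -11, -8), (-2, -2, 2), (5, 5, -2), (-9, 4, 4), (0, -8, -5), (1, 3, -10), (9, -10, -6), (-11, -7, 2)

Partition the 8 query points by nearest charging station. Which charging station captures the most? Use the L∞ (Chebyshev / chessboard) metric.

(7, -11, -8) — d to each: E:23, F:15, G:23, H:19, J:23 → nearest is F
(-2, -2, 2) — d to each: E:14, F:5, G:14, H:10, J:14 → nearest is F
(5, 5, -2) — d to each: E:10, F:12, G:8, H:5, J:9 → nearest is H
(-9, 4, 4) — d to each: E:16, F:9, G:18, H:10, J:20 → nearest is F
(0, -8, -5) — d to each: E:20, F:12, G:20, H:16, J:20 → nearest is F
(1, 3, -10) — d to each: E:9, F:17, G:16, H:5, J:17 → nearest is H
(9, -10, -6) — d to each: E:22, F:16, G:22, H:18, J:22 → nearest is F
(-11, -7, 2) — d to each: E:19, F:5, G:20, H:15, J:22 → nearest is F
Tally — F:6, H:2. F captures the most (6).

F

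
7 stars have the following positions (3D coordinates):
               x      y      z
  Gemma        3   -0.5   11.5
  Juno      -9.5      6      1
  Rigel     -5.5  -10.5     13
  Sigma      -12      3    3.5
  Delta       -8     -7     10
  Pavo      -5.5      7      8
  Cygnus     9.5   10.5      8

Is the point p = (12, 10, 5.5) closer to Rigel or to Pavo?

Compare squared distances:
d²(p, Rigel) = (12−(-5.5))² + (10−(-10.5))² + (5.5−13)² = 306.25 + 420.25 + 56.25 = 782.75
d²(p, Pavo) = (12−(-5.5))² + (10−7)² + (5.5−8)² = 306.25 + 9 + 6.25 = 321.5
782.75 > 321.5, so Pavo is closer.

Pavo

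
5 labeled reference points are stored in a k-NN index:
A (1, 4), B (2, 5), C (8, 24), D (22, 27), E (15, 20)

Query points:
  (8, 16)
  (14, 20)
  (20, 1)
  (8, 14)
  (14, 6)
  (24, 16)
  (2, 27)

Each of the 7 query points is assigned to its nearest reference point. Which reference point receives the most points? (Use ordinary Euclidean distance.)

(8, 16) — d² to each: A:193, B:157, C:64, D:317, E:65 → nearest is C
(14, 20) — d² to each: A:425, B:369, C:52, D:113, E:1 → nearest is E
(20, 1) — d² to each: A:370, B:340, C:673, D:680, E:386 → nearest is B
(8, 14) — d² to each: A:149, B:117, C:100, D:365, E:85 → nearest is E
(14, 6) — d² to each: A:173, B:145, C:360, D:505, E:197 → nearest is B
(24, 16) — d² to each: A:673, B:605, C:320, D:125, E:97 → nearest is E
(2, 27) — d² to each: A:530, B:484, C:45, D:400, E:218 → nearest is C
Tally — B:2, C:2, E:3. E captures the most (3).

E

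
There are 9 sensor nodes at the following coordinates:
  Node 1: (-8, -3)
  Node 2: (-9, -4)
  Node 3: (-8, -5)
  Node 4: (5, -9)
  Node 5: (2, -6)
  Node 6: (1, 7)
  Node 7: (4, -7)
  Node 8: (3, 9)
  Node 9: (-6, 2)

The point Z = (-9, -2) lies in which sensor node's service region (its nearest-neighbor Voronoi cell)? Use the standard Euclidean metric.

Node 1

Squared Euclidean distances:
d²(Z, Node 1) = 1 + 1 = 2
d²(Z, Node 2) = 0 + 4 = 4
d²(Z, Node 3) = 1 + 9 = 10
d²(Z, Node 4) = 196 + 49 = 245
d²(Z, Node 5) = 121 + 16 = 137
d²(Z, Node 6) = 100 + 81 = 181
d²(Z, Node 7) = 169 + 25 = 194
d²(Z, Node 8) = 144 + 121 = 265
d²(Z, Node 9) = 9 + 16 = 25
Node 1 is nearest.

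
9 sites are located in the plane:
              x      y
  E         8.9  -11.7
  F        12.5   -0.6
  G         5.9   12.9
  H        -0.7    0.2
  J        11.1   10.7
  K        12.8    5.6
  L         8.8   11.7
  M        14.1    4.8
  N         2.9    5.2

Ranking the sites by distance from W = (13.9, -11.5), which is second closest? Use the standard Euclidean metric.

Since √ is increasing, it suffices to compare squared distances:
|WE|² = (13.9−8.9)² + (-11.5−(-11.7))² = 25 + 0.04 = 25.04
|WF|² = (13.9−12.5)² + (-11.5−(-0.6))² = 1.96 + 118.81 = 120.77
|WG|² = (13.9−5.9)² + (-11.5−12.9)² = 64 + 595.36 = 659.36
|WH|² = (13.9−(-0.7))² + (-11.5−0.2)² = 213.16 + 136.89 = 350.05
|WJ|² = (13.9−11.1)² + (-11.5−10.7)² = 7.84 + 492.84 = 500.68
|WK|² = (13.9−12.8)² + (-11.5−5.6)² = 1.21 + 292.41 = 293.62
|WL|² = (13.9−8.8)² + (-11.5−11.7)² = 26.01 + 538.24 = 564.25
|WM|² = (13.9−14.1)² + (-11.5−4.8)² = 0.04 + 265.69 = 265.73
|WN|² = (13.9−2.9)² + (-11.5−5.2)² = 121 + 278.89 = 399.89
Sorted ascending: E, F, M, … — the second-nearest is F.

F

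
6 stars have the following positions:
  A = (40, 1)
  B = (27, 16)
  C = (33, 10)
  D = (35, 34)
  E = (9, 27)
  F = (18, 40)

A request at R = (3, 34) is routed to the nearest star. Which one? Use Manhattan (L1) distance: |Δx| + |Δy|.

d(R,A) = 37 + 33 = 70
d(R,B) = 24 + 18 = 42
d(R,C) = 30 + 24 = 54
d(R,D) = 32 + 0 = 32
d(R,E) = 6 + 7 = 13
d(R,F) = 15 + 6 = 21
E is nearest.

E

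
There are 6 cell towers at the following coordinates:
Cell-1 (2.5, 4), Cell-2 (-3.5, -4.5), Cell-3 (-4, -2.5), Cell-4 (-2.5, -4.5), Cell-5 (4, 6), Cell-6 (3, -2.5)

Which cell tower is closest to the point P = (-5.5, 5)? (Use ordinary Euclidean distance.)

Since √ is increasing, it suffices to compare squared distances:
d²(P, Cell-1) = (-5.5−2.5)² + (5−4)² = 64 + 1 = 65
d²(P, Cell-2) = (-5.5−(-3.5))² + (5−(-4.5))² = 4 + 90.25 = 94.25
d²(P, Cell-3) = (-5.5−(-4))² + (5−(-2.5))² = 2.25 + 56.25 = 58.5
d²(P, Cell-4) = (-5.5−(-2.5))² + (5−(-4.5))² = 9 + 90.25 = 99.25
d²(P, Cell-5) = (-5.5−4)² + (5−6)² = 90.25 + 1 = 91.25
d²(P, Cell-6) = (-5.5−3)² + (5−(-2.5))² = 72.25 + 56.25 = 128.5
Cell-3 is nearest.

Cell-3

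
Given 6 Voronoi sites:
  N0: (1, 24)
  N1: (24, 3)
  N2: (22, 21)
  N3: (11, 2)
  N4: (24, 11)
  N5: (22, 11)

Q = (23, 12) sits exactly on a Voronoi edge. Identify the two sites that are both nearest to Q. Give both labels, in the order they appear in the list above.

Squared distances from Q to each site:
|QN0|² = (23−1)² + (12−24)² = 484 + 144 = 628
|QN1|² = (23−24)² + (12−3)² = 1 + 81 = 82
|QN2|² = (23−22)² + (12−21)² = 1 + 81 = 82
|QN3|² = (23−11)² + (12−2)² = 144 + 100 = 244
|QN4|² = (23−24)² + (12−11)² = 1 + 1 = 2
|QN5|² = (23−22)² + (12−11)² = 1 + 1 = 2
Q is equidistant from N4 and N5 (both at squared distance 2), and every other site is strictly farther — so Q lies on the N4–N5 Voronoi edge.

N4 and N5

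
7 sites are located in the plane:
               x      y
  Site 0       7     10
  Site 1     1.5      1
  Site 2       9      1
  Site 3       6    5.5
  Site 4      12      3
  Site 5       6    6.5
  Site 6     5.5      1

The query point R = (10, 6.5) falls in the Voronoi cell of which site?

Squared Euclidean distances:
d²(R, Site 0) = 9 + 12.25 = 21.25
d²(R, Site 1) = 72.25 + 30.25 = 102.5
d²(R, Site 2) = 1 + 30.25 = 31.25
d²(R, Site 3) = 16 + 1 = 17
d²(R, Site 4) = 4 + 12.25 = 16.25
d²(R, Site 5) = 16 + 0 = 16
d²(R, Site 6) = 20.25 + 30.25 = 50.5
Minimum is at Site 5.

Site 5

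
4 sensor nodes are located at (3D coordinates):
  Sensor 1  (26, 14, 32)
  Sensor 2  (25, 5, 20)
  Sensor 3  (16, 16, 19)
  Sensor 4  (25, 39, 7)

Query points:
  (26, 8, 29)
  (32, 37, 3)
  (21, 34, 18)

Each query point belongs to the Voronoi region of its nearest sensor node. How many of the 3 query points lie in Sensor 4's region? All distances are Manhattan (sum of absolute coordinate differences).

2

(26, 8, 29) — d to each: Sensor 1:9, Sensor 2:13, Sensor 3:28, Sensor 4:54 → nearest is Sensor 1
(32, 37, 3) — d to each: Sensor 1:58, Sensor 2:56, Sensor 3:53, Sensor 4:13 → nearest is Sensor 4
(21, 34, 18) — d to each: Sensor 1:39, Sensor 2:35, Sensor 3:24, Sensor 4:20 → nearest is Sensor 4
2 of the 3 points have Sensor 4 as nearest.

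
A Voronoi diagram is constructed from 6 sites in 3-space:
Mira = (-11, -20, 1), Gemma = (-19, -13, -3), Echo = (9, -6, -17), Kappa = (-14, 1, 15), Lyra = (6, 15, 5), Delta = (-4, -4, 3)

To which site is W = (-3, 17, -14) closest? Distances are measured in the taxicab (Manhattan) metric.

Lyra

d(W, Mira) = |-3−(-11)| + |17−(-20)| + |-14−1| = 8 + 37 + 15 = 60
d(W, Gemma) = |-3−(-19)| + |17−(-13)| + |-14−(-3)| = 16 + 30 + 11 = 57
d(W, Echo) = |-3−9| + |17−(-6)| + |-14−(-17)| = 12 + 23 + 3 = 38
d(W, Kappa) = |-3−(-14)| + |17−1| + |-14−15| = 11 + 16 + 29 = 56
d(W, Lyra) = |-3−6| + |17−15| + |-14−5| = 9 + 2 + 19 = 30
d(W, Delta) = |-3−(-4)| + |17−(-4)| + |-14−3| = 1 + 21 + 17 = 39
The smallest is to Lyra, so W lies in the Voronoi region of Lyra.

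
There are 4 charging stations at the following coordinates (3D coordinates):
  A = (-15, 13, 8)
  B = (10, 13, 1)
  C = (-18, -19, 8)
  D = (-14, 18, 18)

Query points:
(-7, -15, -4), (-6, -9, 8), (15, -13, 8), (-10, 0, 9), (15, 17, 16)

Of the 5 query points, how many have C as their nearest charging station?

2

(-7, -15, -4) — d² to each: A:992, B:1098, C:281, D:1622 → nearest is C
(-6, -9, 8) — d² to each: A:565, B:789, C:244, D:893 → nearest is C
(15, -13, 8) — d² to each: A:1576, B:750, C:1125, D:1902 → nearest is B
(-10, 0, 9) — d² to each: A:195, B:633, C:426, D:421 → nearest is A
(15, 17, 16) — d² to each: A:980, B:266, C:2449, D:846 → nearest is B
2 of the 5 points have C as nearest.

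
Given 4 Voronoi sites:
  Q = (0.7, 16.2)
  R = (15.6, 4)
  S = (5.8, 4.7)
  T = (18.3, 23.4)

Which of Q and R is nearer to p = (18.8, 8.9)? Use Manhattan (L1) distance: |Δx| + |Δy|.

d(p,Q) = |18.8−0.7| + |8.9−16.2| = 18.1 + 7.3 = 25.4
d(p,R) = |18.8−15.6| + |8.9−4| = 3.2 + 4.9 = 8.1
25.4 > 8.1, so R is closer.

R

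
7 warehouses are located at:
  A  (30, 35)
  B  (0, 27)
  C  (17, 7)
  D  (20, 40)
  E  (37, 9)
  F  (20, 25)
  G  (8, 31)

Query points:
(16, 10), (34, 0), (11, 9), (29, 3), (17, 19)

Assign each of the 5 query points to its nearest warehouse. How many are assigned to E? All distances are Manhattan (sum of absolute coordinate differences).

2

(16, 10) — d to each: A:39, B:33, C:4, D:34, E:22, F:19, G:29 → nearest is C
(34, 0) — d to each: A:39, B:61, C:24, D:54, E:12, F:39, G:57 → nearest is E
(11, 9) — d to each: A:45, B:29, C:8, D:40, E:26, F:25, G:25 → nearest is C
(29, 3) — d to each: A:33, B:53, C:16, D:46, E:14, F:31, G:49 → nearest is E
(17, 19) — d to each: A:29, B:25, C:12, D:24, E:30, F:9, G:21 → nearest is F
2 of the 5 points have E as nearest.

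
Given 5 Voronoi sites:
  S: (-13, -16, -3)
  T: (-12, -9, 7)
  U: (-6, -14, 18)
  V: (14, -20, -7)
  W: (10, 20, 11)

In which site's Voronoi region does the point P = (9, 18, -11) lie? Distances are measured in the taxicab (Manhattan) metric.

d(P,S) = |9−(-13)| + |18−(-16)| + |-11−(-3)| = 22 + 34 + 8 = 64
d(P,T) = |9−(-12)| + |18−(-9)| + |-11−7| = 21 + 27 + 18 = 66
d(P,U) = |9−(-6)| + |18−(-14)| + |-11−18| = 15 + 32 + 29 = 76
d(P,V) = |9−14| + |18−(-20)| + |-11−(-7)| = 5 + 38 + 4 = 47
d(P,W) = |9−10| + |18−20| + |-11−11| = 1 + 2 + 22 = 25
W is nearest.

W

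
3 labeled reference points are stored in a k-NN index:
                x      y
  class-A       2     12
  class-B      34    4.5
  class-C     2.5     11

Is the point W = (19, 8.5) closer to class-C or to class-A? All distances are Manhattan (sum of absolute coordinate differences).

class-C

d(W, class-C) = |19−2.5| + |8.5−11| = 16.5 + 2.5 = 19
d(W, class-A) = |19−2| + |8.5−12| = 17 + 3.5 = 20.5
19 < 20.5, so class-C is closer.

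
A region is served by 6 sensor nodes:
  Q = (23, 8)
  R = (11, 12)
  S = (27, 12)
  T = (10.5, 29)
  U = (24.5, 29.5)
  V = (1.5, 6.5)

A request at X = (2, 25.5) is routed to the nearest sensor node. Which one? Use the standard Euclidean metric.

T

Since √ is increasing, it suffices to compare squared distances:
|XQ|² = 441 + 306.25 = 747.25
|XR|² = 81 + 182.25 = 263.25
|XS|² = 625 + 182.25 = 807.25
|XT|² = 72.25 + 12.25 = 84.5
|XU|² = 506.25 + 16 = 522.25
|XV|² = 0.25 + 361 = 361.25
T is nearest.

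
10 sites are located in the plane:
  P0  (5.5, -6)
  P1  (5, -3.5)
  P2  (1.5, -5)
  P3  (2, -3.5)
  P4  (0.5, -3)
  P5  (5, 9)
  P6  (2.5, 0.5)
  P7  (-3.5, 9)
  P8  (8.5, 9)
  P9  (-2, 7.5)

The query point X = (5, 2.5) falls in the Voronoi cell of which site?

P6

Compare squared distances (the ordering matches that of the actual distances):
|XP0|² = (5−5.5)² + (2.5−(-6))² = 0.25 + 72.25 = 72.5
|XP1|² = (5−5)² + (2.5−(-3.5))² = 0 + 36 = 36
|XP2|² = (5−1.5)² + (2.5−(-5))² = 12.25 + 56.25 = 68.5
|XP3|² = (5−2)² + (2.5−(-3.5))² = 9 + 36 = 45
|XP4|² = (5−0.5)² + (2.5−(-3))² = 20.25 + 30.25 = 50.5
|XP5|² = (5−5)² + (2.5−9)² = 0 + 42.25 = 42.25
|XP6|² = (5−2.5)² + (2.5−0.5)² = 6.25 + 4 = 10.25
|XP7|² = (5−(-3.5))² + (2.5−9)² = 72.25 + 42.25 = 114.5
|XP8|² = (5−8.5)² + (2.5−9)² = 12.25 + 42.25 = 54.5
|XP9|² = (5−(-2))² + (2.5−7.5)² = 49 + 25 = 74
The smallest is to P6, so X lies in the Voronoi region of P6.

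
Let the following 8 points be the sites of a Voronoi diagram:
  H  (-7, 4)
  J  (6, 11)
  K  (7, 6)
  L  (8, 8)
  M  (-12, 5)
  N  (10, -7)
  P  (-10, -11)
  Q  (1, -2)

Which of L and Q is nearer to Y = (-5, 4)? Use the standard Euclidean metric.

Compare squared distances:
|YL|² = (-5−8)² + (4−8)² = 169 + 16 = 185
|YQ|² = (-5−1)² + (4−(-2))² = 36 + 36 = 72
185 > 72, so Q is closer.

Q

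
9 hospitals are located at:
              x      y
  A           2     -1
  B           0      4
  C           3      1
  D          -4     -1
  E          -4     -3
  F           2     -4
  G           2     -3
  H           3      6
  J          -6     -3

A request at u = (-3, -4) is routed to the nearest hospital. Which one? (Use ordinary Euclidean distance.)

Squared Euclidean distances:
|uA|² = (-3−2)² + (-4−(-1))² = 25 + 9 = 34
|uB|² = (-3−0)² + (-4−4)² = 9 + 64 = 73
|uC|² = (-3−3)² + (-4−1)² = 36 + 25 = 61
|uD|² = (-3−(-4))² + (-4−(-1))² = 1 + 9 = 10
|uE|² = (-3−(-4))² + (-4−(-3))² = 1 + 1 = 2
|uF|² = (-3−2)² + (-4−(-4))² = 25 + 0 = 25
|uG|² = (-3−2)² + (-4−(-3))² = 25 + 1 = 26
|uH|² = (-3−3)² + (-4−6)² = 36 + 100 = 136
|uJ|² = (-3−(-6))² + (-4−(-3))² = 9 + 1 = 10
Minimum is at E.

E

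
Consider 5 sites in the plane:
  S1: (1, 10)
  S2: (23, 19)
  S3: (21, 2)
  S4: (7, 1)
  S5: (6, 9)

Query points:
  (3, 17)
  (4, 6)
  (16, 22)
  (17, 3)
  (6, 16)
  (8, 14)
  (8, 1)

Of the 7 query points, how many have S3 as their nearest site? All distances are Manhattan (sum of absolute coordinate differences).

1

(3, 17) — d to each: S1:9, S2:22, S3:33, S4:20, S5:11 → nearest is S1
(4, 6) — d to each: S1:7, S2:32, S3:21, S4:8, S5:5 → nearest is S5
(16, 22) — d to each: S1:27, S2:10, S3:25, S4:30, S5:23 → nearest is S2
(17, 3) — d to each: S1:23, S2:22, S3:5, S4:12, S5:17 → nearest is S3
(6, 16) — d to each: S1:11, S2:20, S3:29, S4:16, S5:7 → nearest is S5
(8, 14) — d to each: S1:11, S2:20, S3:25, S4:14, S5:7 → nearest is S5
(8, 1) — d to each: S1:16, S2:33, S3:14, S4:1, S5:10 → nearest is S4
1 of the 7 points has S3 as nearest.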